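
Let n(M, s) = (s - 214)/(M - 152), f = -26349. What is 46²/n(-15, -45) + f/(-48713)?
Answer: 351441523/257483 ≈ 1364.9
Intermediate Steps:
n(M, s) = (-214 + s)/(-152 + M)
46²/n(-15, -45) + f/(-48713) = 46²/(((-214 - 45)/(-152 - 15))) - 26349/(-48713) = 2116/((-259/(-167))) - 26349*(-1/48713) = 2116/((-1/167*(-259))) + 26349/48713 = 2116/(259/167) + 26349/48713 = 2116*(167/259) + 26349/48713 = 353372/259 + 26349/48713 = 351441523/257483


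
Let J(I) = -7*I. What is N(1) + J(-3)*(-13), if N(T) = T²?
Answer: -272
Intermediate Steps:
N(1) + J(-3)*(-13) = 1² - 7*(-3)*(-13) = 1 + 21*(-13) = 1 - 273 = -272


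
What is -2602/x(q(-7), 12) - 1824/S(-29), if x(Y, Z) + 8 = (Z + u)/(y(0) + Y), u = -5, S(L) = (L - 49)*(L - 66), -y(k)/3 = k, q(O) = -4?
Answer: 51992/195 ≈ 266.63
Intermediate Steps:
y(k) = -3*k
S(L) = (-66 + L)*(-49 + L) (S(L) = (-49 + L)*(-66 + L) = (-66 + L)*(-49 + L))
x(Y, Z) = -8 + (-5 + Z)/Y (x(Y, Z) = -8 + (Z - 5)/(-3*0 + Y) = -8 + (-5 + Z)/(0 + Y) = -8 + (-5 + Z)/Y)
-2602/x(q(-7), 12) - 1824/S(-29) = -2602*(-4/(-5 + 12 - 8*(-4))) - 1824/(3234 + (-29)**2 - 115*(-29)) = -2602*(-4/(-5 + 12 + 32)) - 1824/(3234 + 841 + 3335) = -2602/((-1/4*39)) - 1824/7410 = -2602/(-39/4) - 1824*1/7410 = -2602*(-4/39) - 16/65 = 10408/39 - 16/65 = 51992/195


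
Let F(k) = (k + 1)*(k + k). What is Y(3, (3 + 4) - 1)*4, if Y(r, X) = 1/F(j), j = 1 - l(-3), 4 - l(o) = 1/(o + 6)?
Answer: 9/20 ≈ 0.45000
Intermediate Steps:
l(o) = 4 - 1/(6 + o) (l(o) = 4 - 1/(o + 6) = 4 - 1/(6 + o))
j = -8/3 (j = 1 - (23 + 4*(-3))/(6 - 3) = 1 - (23 - 12)/3 = 1 - 11/3 = -8/3 ≈ -2.6667)
F(k) = 2*k*(1 + k) (F(k) = (1 + k)*(2*k) = 2*k*(1 + k))
Y(r, X) = 9/80 (Y(r, X) = 1/(2*(-8/3)*(1 - 8/3)) = 1/(2*(-8/3)*(-5/3)) = 1/(80/9) = 9/80)
Y(3, (3 + 4) - 1)*4 = (9/80)*4 = 9/20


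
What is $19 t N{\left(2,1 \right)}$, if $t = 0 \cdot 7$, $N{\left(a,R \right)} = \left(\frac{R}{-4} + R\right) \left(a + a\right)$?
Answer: $0$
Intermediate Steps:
$N{\left(a,R \right)} = \frac{3 R a}{2}$ ($N{\left(a,R \right)} = \left(R \left(- \frac{1}{4}\right) + R\right) 2 a = \left(- \frac{R}{4} + R\right) 2 a = \frac{3 R}{4} \cdot 2 a = \frac{3 R a}{2}$)
$t = 0$
$19 t N{\left(2,1 \right)} = 19 \cdot 0 \cdot \frac{3}{2} \cdot 1 \cdot 2 = 0 \cdot 3 = 0$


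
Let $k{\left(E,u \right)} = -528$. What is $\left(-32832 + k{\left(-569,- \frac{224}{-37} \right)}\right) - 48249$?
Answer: $-81609$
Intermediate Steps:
$\left(-32832 + k{\left(-569,- \frac{224}{-37} \right)}\right) - 48249 = \left(-32832 - 528\right) - 48249 = -33360 - 48249 = -81609$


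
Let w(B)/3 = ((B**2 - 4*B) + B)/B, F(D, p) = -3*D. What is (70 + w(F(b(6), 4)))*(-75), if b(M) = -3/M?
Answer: -9825/2 ≈ -4912.5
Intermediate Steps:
w(B) = 3*(B**2 - 3*B)/B (w(B) = 3*(((B**2 - 4*B) + B)/B) = 3*((B**2 - 3*B)/B) = 3*(B**2 - 3*B)/B)
(70 + w(F(b(6), 4)))*(-75) = (70 + (-9 + 3*(-(-9)/6)))*(-75) = (70 + (-9 + 3*(-3*(-1/2))))*(-75) = (70 + (-9 + 3*(3/2)))*(-75) = (70 + (-9 + 9/2))*(-75) = (70 - 9/2)*(-75) = (131/2)*(-75) = -9825/2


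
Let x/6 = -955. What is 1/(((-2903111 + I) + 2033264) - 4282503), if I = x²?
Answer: 1/27680550 ≈ 3.6126e-8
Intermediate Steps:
x = -5730 (x = 6*(-955) = -5730)
I = 32832900 (I = (-5730)² = 32832900)
1/(((-2903111 + I) + 2033264) - 4282503) = 1/(((-2903111 + 32832900) + 2033264) - 4282503) = 1/((29929789 + 2033264) - 4282503) = 1/(31963053 - 4282503) = 1/27680550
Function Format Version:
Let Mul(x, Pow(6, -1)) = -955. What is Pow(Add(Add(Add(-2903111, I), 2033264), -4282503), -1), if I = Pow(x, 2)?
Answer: Rational(1, 27680550) ≈ 3.6126e-8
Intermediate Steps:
x = -5730 (x = Mul(6, -955) = -5730)
I = 32832900 (I = Pow(-5730, 2) = 32832900)
Pow(Add(Add(Add(-2903111, I), 2033264), -4282503), -1) = Pow(Add(Add(Add(-2903111, 32832900), 2033264), -4282503), -1) = Pow(Add(Add(29929789, 2033264), -4282503), -1) = Pow(Add(31963053, -4282503), -1) = Pow(27680550, -1) = Rational(1, 27680550)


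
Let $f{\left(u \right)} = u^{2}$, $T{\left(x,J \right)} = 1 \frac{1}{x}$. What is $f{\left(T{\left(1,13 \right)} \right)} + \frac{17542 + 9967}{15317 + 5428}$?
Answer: $\frac{48254}{20745} \approx 2.3261$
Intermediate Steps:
$T{\left(x,J \right)} = \frac{1}{x}$
$f{\left(T{\left(1,13 \right)} \right)} + \frac{17542 + 9967}{15317 + 5428} = \left(1^{-1}\right)^{2} + \frac{17542 + 9967}{15317 + 5428} = 1^{2} + \frac{27509}{20745} = 1 + 27509 \cdot \frac{1}{20745} = 1 + \frac{27509}{20745} = \frac{48254}{20745}$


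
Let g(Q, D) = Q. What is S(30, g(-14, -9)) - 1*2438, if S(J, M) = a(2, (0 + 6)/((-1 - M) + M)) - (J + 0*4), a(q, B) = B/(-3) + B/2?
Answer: -2469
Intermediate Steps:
a(q, B) = B/6 (a(q, B) = B*(-1/3) + B*(1/2) = -B/3 + B/2 = B/6)
S(J, M) = -1 - J (S(J, M) = ((0 + 6)/((-1 - M) + M))/6 - (J + 0*4) = (6/(-1))/6 - (J + 0) = (6*(-1))/6 - J = (1/6)*(-6) - J = -1 - J)
S(30, g(-14, -9)) - 1*2438 = (-1 - 1*30) - 1*2438 = (-1 - 30) - 2438 = -31 - 2438 = -2469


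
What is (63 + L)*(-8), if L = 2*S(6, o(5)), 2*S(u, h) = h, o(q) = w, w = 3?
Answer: -528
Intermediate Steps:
o(q) = 3
S(u, h) = h/2
L = 3 (L = 2*((1/2)*3) = 2*(3/2) = 3)
(63 + L)*(-8) = (63 + 3)*(-8) = 66*(-8) = -528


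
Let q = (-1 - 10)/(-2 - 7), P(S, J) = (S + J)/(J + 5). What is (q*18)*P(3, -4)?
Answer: -22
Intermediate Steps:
P(S, J) = (J + S)/(5 + J)
q = 11/9 (q = -11/(-9) = -11*(-⅑) = 11/9 ≈ 1.2222)
(q*18)*P(3, -4) = ((11/9)*18)*((-4 + 3)/(5 - 4)) = 22*(-1/1) = 22*(1*(-1)) = 22*(-1) = -22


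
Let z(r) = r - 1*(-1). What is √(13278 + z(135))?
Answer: √13414 ≈ 115.82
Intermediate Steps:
z(r) = 1 + r (z(r) = r + 1 = 1 + r)
√(13278 + z(135)) = √(13278 + (1 + 135)) = √(13278 + 136) = √13414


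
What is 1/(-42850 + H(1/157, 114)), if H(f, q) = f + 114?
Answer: -157/6709551 ≈ -2.3399e-5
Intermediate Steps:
H(f, q) = 114 + f
1/(-42850 + H(1/157, 114)) = 1/(-42850 + (114 + 1/157)) = 1/(-42850 + 17899/157) = 1/(-6709551/157) = -157/6709551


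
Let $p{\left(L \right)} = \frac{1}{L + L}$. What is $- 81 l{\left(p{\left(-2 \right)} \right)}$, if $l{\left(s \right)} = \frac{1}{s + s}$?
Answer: $162$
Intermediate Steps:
$p{\left(L \right)} = \frac{1}{2 L}$
$l{\left(s \right)} = \frac{1}{2 s}$
$- 81 l{\left(p{\left(-2 \right)} \right)} = - 81 \frac{1}{2 \frac{1}{2 \left(-2\right)}} = - 81 \frac{1}{2 \cdot \frac{1}{2} \left(- \frac{1}{2}\right)} = - 81 \frac{1}{2 \left(- \frac{1}{4}\right)} = - 81 \cdot \frac{1}{2} \left(-4\right) = \left(-81\right) \left(-2\right) = 162$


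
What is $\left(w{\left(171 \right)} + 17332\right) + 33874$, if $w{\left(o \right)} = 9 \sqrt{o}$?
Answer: $51206 + 27 \sqrt{19} \approx 51324.0$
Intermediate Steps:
$\left(w{\left(171 \right)} + 17332\right) + 33874 = \left(9 \sqrt{171} + 17332\right) + 33874 = \left(9 \cdot 3 \sqrt{19} + 17332\right) + 33874 = \left(27 \sqrt{19} + 17332\right) + 33874 = \left(17332 + 27 \sqrt{19}\right) + 33874 = 51206 + 27 \sqrt{19}$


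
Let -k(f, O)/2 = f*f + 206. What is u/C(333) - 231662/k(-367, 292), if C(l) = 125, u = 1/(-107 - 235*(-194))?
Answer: 43902853768/51128577375 ≈ 0.85868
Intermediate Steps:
k(f, O) = -412 - 2*f² (k(f, O) = -2*(f*f + 206) = -2*(f² + 206) = -2*(206 + f²) = -412 - 2*f²)
u = 1/45483 (u = 1/(-107 + 45590) = 1/45483 ≈ 2.1986e-5)
u/C(333) - 231662/k(-367, 292) = (1/45483)/125 - 231662/(-412 - 2*(-367)²) = (1/45483)*(1/125) - 231662/(-412 - 2*134689) = 1/5685375 - 231662/(-412 - 269378) = 1/5685375 - 231662/(-269790) = 1/5685375 - 231662*(-1/269790) = 1/5685375 + 115831/134895 = 43902853768/51128577375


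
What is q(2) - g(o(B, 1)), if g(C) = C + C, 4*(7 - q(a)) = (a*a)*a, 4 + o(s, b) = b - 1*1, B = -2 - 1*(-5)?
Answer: 13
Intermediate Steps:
B = 3 (B = -2 + 5 = 3)
o(s, b) = -5 + b (o(s, b) = -4 + (b - 1*1) = -4 + (b - 1) = -4 + (-1 + b) = -5 + b)
q(a) = 7 - a**3/4 (q(a) = 7 - a*a*a/4 = 7 - a**2*a/4 = 7 - a**3/4)
g(C) = 2*C
q(2) - g(o(B, 1)) = (7 - 1/4*2**3) - 2*(-5 + 1) = (7 - 1/4*8) - 2*(-4) = (7 - 2) - 1*(-8) = 5 + 8 = 13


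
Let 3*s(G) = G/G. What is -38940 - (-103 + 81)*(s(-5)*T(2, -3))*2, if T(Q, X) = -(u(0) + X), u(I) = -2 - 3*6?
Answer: -115808/3 ≈ -38603.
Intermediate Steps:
u(I) = -20 (u(I) = -2 - 18 = -20)
s(G) = ⅓ (s(G) = (G/G)/3 = (⅓)*1 = ⅓)
T(Q, X) = 20 - X (T(Q, X) = -(-20 + X) = 20 - X)
-38940 - (-103 + 81)*(s(-5)*T(2, -3))*2 = -38940 - (-103 + 81)*((20 - 1*(-3))/3)*2 = -38940 - (-22)*((20 + 3)/3)*2 = -38940 - (-22)*((⅓)*23)*2 = -38940 - (-22)*(23/3)*2 = -38940 - (-22)*46/3 = -38940 - 1*(-1012/3) = -38940 + 1012/3 = -115808/3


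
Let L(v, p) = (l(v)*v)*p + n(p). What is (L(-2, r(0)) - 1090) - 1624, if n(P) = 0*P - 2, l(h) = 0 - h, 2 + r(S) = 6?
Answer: -2732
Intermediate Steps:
r(S) = 4 (r(S) = -2 + 6 = 4)
l(h) = -h
n(P) = -2 (n(P) = 0 - 2 = -2)
L(v, p) = -2 - p*v**2 (L(v, p) = ((-v)*v)*p - 2 = (-v**2)*p - 2 = -p*v**2 - 2 = -2 - p*v**2)
(L(-2, r(0)) - 1090) - 1624 = ((-2 - 1*4*(-2)**2) - 1090) - 1624 = ((-2 - 1*4*4) - 1090) - 1624 = ((-2 - 16) - 1090) - 1624 = (-18 - 1090) - 1624 = -1108 - 1624 = -2732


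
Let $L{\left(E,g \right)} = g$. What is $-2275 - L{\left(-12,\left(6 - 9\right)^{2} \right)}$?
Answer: $-2284$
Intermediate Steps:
$-2275 - L{\left(-12,\left(6 - 9\right)^{2} \right)} = -2275 - \left(6 - 9\right)^{2} = -2275 - \left(-3\right)^{2} = -2275 - 9 = -2284$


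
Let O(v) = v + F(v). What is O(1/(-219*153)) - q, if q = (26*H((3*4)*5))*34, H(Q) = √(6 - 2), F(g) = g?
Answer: -59240378/33507 ≈ -1768.0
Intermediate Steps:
H(Q) = 2 (H(Q) = √4 = 2)
O(v) = 2*v (O(v) = v + v = 2*v)
q = 1768 (q = (26*2)*34 = 52*34 = 1768)
O(1/(-219*153)) - q = 2*(1/(-219*153)) - 1*1768 = 2*(-1/219*1/153) - 1768 = 2*(-1/33507) - 1768 = -2/33507 - 1768 = -59240378/33507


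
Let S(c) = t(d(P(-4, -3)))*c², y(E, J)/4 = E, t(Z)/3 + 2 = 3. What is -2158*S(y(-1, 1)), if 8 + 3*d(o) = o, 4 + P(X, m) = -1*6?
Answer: -103584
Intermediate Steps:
P(X, m) = -10 (P(X, m) = -4 - 1*6 = -4 - 6 = -10)
d(o) = -8/3 + o/3
t(Z) = 3 (t(Z) = -6 + 3*3 = -6 + 9 = 3)
y(E, J) = 4*E
S(c) = 3*c²
-2158*S(y(-1, 1)) = -6474*(4*(-1))² = -6474*(-4)² = -6474*16 = -2158*48 = -103584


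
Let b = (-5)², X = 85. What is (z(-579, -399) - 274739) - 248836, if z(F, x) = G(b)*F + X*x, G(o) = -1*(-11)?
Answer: -563859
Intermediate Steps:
b = 25
G(o) = 11
z(F, x) = 11*F + 85*x
(z(-579, -399) - 274739) - 248836 = ((11*(-579) + 85*(-399)) - 274739) - 248836 = ((-6369 - 33915) - 274739) - 248836 = (-40284 - 274739) - 248836 = -315023 - 248836 = -563859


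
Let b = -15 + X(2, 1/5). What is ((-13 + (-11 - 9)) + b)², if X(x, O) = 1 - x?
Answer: 2401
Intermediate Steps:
b = -16 (b = -15 + (1 - 1*2) = -15 + (1 - 2) = -15 - 1 = -16)
((-13 + (-11 - 9)) + b)² = ((-13 + (-11 - 9)) - 16)² = ((-13 - 20) - 16)² = (-33 - 16)² = (-49)² = 2401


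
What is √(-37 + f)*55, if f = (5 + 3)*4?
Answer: 55*I*√5 ≈ 122.98*I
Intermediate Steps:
f = 32 (f = 8*4 = 32)
√(-37 + f)*55 = √(-37 + 32)*55 = √(-5)*55 = (I*√5)*55 = 55*I*√5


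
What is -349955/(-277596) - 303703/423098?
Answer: 31879261301/58725156204 ≈ 0.54286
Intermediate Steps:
-349955/(-277596) - 303703/423098 = -349955*(-1/277596) - 303703*1/423098 = 349955/277596 - 303703/423098 = 31879261301/58725156204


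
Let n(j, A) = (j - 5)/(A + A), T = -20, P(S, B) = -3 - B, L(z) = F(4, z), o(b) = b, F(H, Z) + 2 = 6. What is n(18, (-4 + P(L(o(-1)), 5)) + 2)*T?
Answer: 13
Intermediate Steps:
F(H, Z) = 4 (F(H, Z) = -2 + 6 = 4)
L(z) = 4
n(j, A) = (-5 + j)/(2*A) (n(j, A) = (-5 + j)/((2*A)) = (-5 + j)*(1/(2*A)) = (-5 + j)/(2*A))
n(18, (-4 + P(L(o(-1)), 5)) + 2)*T = ((-5 + 18)/(2*((-4 + (-3 - 1*5)) + 2)))*(-20) = ((½)*13/((-4 + (-3 - 5)) + 2))*(-20) = ((½)*13/((-4 - 8) + 2))*(-20) = ((½)*13/(-12 + 2))*(-20) = ((½)*13/(-10))*(-20) = ((½)*(-⅒)*13)*(-20) = -13/20*(-20) = 13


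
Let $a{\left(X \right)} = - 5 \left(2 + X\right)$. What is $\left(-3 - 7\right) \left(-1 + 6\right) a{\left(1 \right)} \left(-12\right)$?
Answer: $-9000$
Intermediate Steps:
$a{\left(X \right)} = -10 - 5 X$
$\left(-3 - 7\right) \left(-1 + 6\right) a{\left(1 \right)} \left(-12\right) = \left(-3 - 7\right) \left(-1 + 6\right) \left(-10 - 5\right) \left(-12\right) = \left(-10\right) 5 \left(-10 - 5\right) \left(-12\right) = \left(-50\right) \left(-15\right) \left(-12\right) = 750 \left(-12\right) = -9000$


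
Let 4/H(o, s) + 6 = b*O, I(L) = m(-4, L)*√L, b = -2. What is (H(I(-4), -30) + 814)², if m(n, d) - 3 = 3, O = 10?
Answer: 111936400/169 ≈ 6.6235e+5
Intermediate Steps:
m(n, d) = 6 (m(n, d) = 3 + 3 = 6)
I(L) = 6*√L
H(o, s) = -2/13 (H(o, s) = 4/(-6 - 2*10) = 4/(-6 - 20) = 4/(-26) = 4*(-1/26) = -2/13)
(H(I(-4), -30) + 814)² = (-2/13 + 814)² = (10580/13)² = 111936400/169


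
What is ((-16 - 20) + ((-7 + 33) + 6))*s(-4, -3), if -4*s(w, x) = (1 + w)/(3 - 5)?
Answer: 3/2 ≈ 1.5000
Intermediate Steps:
s(w, x) = 1/8 + w/8 (s(w, x) = -(1 + w)/(4*(3 - 5)) = -(1 + w)/(4*(-2)) = -(1 + w)*(-1)/(4*2) = -(-1/2 - w/2)/4 = 1/8 + w/8)
((-16 - 20) + ((-7 + 33) + 6))*s(-4, -3) = ((-16 - 20) + ((-7 + 33) + 6))*(1/8 + (1/8)*(-4)) = (-36 + (26 + 6))*(1/8 - 1/2) = (-36 + 32)*(-3/8) = -4*(-3/8) = 3/2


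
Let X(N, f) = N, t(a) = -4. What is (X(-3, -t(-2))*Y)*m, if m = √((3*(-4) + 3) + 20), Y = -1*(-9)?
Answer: -27*√11 ≈ -89.549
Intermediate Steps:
Y = 9
m = √11 (m = √((-12 + 3) + 20) = √(-9 + 20) = √11 ≈ 3.3166)
(X(-3, -t(-2))*Y)*m = (-3*9)*√11 = -27*√11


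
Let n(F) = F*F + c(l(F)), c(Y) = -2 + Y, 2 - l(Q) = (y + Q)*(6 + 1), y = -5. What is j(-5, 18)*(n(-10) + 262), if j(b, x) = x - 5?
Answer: 6071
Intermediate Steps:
l(Q) = 37 - 7*Q (l(Q) = 2 - (-5 + Q)*(6 + 1) = 2 - (-5 + Q)*7 = 2 - (-35 + 7*Q) = 2 + (35 - 7*Q) = 37 - 7*Q)
j(b, x) = -5 + x
n(F) = 35 + F² - 7*F (n(F) = F*F + (-2 + (37 - 7*F)) = F² + (35 - 7*F) = 35 + F² - 7*F)
j(-5, 18)*(n(-10) + 262) = (-5 + 18)*((35 + (-10)² - 7*(-10)) + 262) = 13*((35 + 100 + 70) + 262) = 13*(205 + 262) = 13*467 = 6071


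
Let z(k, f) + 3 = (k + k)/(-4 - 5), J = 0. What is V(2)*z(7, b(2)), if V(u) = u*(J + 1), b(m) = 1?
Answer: -82/9 ≈ -9.1111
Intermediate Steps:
V(u) = u (V(u) = u*(0 + 1) = u*1 = u)
z(k, f) = -3 - 2*k/9 (z(k, f) = -3 + (k + k)/(-4 - 5) = -3 + (2*k)/(-9) = -3 + (2*k)*(-⅑) = -3 - 2*k/9)
V(2)*z(7, b(2)) = 2*(-3 - 2/9*7) = 2*(-3 - 14/9) = 2*(-41/9) = -82/9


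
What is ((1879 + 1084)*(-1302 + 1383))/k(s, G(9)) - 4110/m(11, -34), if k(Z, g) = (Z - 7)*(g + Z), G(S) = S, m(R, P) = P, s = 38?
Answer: 7074186/24769 ≈ 285.61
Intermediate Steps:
k(Z, g) = (-7 + Z)*(Z + g)
((1879 + 1084)*(-1302 + 1383))/k(s, G(9)) - 4110/m(11, -34) = ((1879 + 1084)*(-1302 + 1383))/(38**2 - 7*38 - 7*9 + 38*9) - 4110/(-34) = (2963*81)/(1444 - 266 - 63 + 342) - 4110*(-1/34) = 240003/1457 + 2055/17 = 7074186/24769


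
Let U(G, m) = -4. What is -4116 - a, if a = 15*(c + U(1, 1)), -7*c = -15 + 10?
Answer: -28467/7 ≈ -4066.7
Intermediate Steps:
c = 5/7 (c = -(-15 + 10)/7 = -⅐*(-5) = 5/7 ≈ 0.71429)
a = -345/7 (a = 15*(5/7 - 4) = 15*(-23/7) = -345/7 ≈ -49.286)
-4116 - a = -4116 - 1*(-345/7) = -4116 + 345/7 = -28467/7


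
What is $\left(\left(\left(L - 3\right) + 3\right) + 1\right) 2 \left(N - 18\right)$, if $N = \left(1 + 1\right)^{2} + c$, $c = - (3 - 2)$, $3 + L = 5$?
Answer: $-90$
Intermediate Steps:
$L = 2$ ($L = -3 + 5 = 2$)
$c = -1$ ($c = \left(-1\right) 1 = -1$)
$N = 3$ ($N = \left(1 + 1\right)^{2} - 1 = 2^{2} - 1 = 4 - 1 = 3$)
$\left(\left(\left(L - 3\right) + 3\right) + 1\right) 2 \left(N - 18\right) = \left(\left(\left(2 - 3\right) + 3\right) + 1\right) 2 \left(3 - 18\right) = \left(\left(-1 + 3\right) + 1\right) 2 \left(-15\right) = \left(2 + 1\right) 2 \left(-15\right) = 3 \cdot 2 \left(-15\right) = 6 \left(-15\right) = -90$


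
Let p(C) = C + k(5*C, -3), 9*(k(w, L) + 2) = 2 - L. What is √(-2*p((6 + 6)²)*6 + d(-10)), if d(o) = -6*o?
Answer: 2*I*√3714/3 ≈ 40.628*I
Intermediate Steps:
k(w, L) = -16/9 - L/9 (k(w, L) = -2 + (2 - L)/9 = -2 + (2/9 - L/9) = -16/9 - L/9)
p(C) = -13/9 + C (p(C) = C + (-16/9 - ⅑*(-3)) = C + (-16/9 + ⅓) = C - 13/9 = -13/9 + C)
√(-2*p((6 + 6)²)*6 + d(-10)) = √(-2*(-13/9 + (6 + 6)²)*6 - 6*(-10)) = √(-2*(-13/9 + 12²)*6 + 60) = √(-2*(-13/9 + 144)*6 + 60) = √(-2*1283/9*6 + 60) = √(-2566/9*6 + 60) = √(-5132/3 + 60) = √(-4952/3) = 2*I*√3714/3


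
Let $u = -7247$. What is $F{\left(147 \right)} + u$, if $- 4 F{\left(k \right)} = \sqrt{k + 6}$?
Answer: $-7247 - \frac{3 \sqrt{17}}{4} \approx -7250.1$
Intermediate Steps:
$F{\left(k \right)} = - \frac{\sqrt{6 + k}}{4}$ ($F{\left(k \right)} = - \frac{\sqrt{k + 6}}{4} = - \frac{\sqrt{6 + k}}{4}$)
$F{\left(147 \right)} + u = - \frac{\sqrt{6 + 147}}{4} - 7247 = - \frac{\sqrt{153}}{4} - 7247 = - \frac{3 \sqrt{17}}{4} - 7247 = -7247 - \frac{3 \sqrt{17}}{4}$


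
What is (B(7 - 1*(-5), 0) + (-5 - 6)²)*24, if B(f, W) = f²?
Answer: 6360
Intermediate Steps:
(B(7 - 1*(-5), 0) + (-5 - 6)²)*24 = ((7 - 1*(-5))² + (-5 - 6)²)*24 = ((7 + 5)² + (-11)²)*24 = (12² + 121)*24 = (144 + 121)*24 = 265*24 = 6360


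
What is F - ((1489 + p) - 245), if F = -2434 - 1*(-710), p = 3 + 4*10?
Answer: -3011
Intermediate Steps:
p = 43 (p = 3 + 40 = 43)
F = -1724 (F = -2434 + 710 = -1724)
F - ((1489 + p) - 245) = -1724 - ((1489 + 43) - 245) = -1724 - (1532 - 245) = -1724 - 1*1287 = -1724 - 1287 = -3011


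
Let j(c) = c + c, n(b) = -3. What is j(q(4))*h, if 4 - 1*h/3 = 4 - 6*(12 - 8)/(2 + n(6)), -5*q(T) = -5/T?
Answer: -36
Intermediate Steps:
q(T) = 1/T (q(T) = -(-1)/T = 1/T)
h = -72 (h = 12 - 3*(4 - 6*(12 - 8)/(2 - 3)) = 12 - 3*(4 - 24/(-1)) = 12 - 3*(4 - 24*(-1)) = 12 - 3*(4 - 6*(-4)) = 12 - 3*(4 + 24) = 12 - 3*28 = 12 - 84 = -72)
j(c) = 2*c
j(q(4))*h = (2/4)*(-72) = (2*(¼))*(-72) = (½)*(-72) = -36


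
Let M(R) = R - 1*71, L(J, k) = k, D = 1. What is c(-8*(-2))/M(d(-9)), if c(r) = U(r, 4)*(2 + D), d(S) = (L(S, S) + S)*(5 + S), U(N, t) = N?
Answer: 48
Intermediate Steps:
d(S) = 2*S*(5 + S) (d(S) = (S + S)*(5 + S) = (2*S)*(5 + S) = 2*S*(5 + S))
c(r) = 3*r (c(r) = r*(2 + 1) = r*3 = 3*r)
M(R) = -71 + R (M(R) = R - 71 = -71 + R)
c(-8*(-2))/M(d(-9)) = (3*(-8*(-2)))/(-71 + 2*(-9)*(5 - 9)) = (3*16)/(-71 + 2*(-9)*(-4)) = 48/(-71 + 72) = 48/1 = 48*1 = 48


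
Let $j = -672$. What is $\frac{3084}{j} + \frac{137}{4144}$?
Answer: $- \frac{18881}{4144} \approx -4.5562$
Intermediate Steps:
$\frac{3084}{j} + \frac{137}{4144} = \frac{3084}{-672} + \frac{137}{4144} = 3084 \left(- \frac{1}{672}\right) + 137 \cdot \frac{1}{4144} = - \frac{257}{56} + \frac{137}{4144} = - \frac{18881}{4144}$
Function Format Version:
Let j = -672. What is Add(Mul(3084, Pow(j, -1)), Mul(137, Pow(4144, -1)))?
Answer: Rational(-18881, 4144) ≈ -4.5562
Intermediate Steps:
Add(Mul(3084, Pow(j, -1)), Mul(137, Pow(4144, -1))) = Add(Mul(3084, Pow(-672, -1)), Mul(137, Pow(4144, -1))) = Add(Mul(3084, Rational(-1, 672)), Mul(137, Rational(1, 4144))) = Add(Rational(-257, 56), Rational(137, 4144)) = Rational(-18881, 4144)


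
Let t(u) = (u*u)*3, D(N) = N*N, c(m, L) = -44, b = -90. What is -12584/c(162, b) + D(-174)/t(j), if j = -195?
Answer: 3628414/12675 ≈ 286.27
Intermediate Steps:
D(N) = N²
t(u) = 3*u² (t(u) = u²*3 = 3*u²)
-12584/c(162, b) + D(-174)/t(j) = -12584/(-44) + (-174)²/((3*(-195)²)) = -12584*(-1/44) + 30276/((3*38025)) = 286 + 30276/114075 = 286 + 30276*(1/114075) = 286 + 3364/12675 = 3628414/12675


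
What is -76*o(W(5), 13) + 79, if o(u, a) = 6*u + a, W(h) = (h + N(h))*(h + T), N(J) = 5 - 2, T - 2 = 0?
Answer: -26445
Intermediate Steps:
T = 2 (T = 2 + 0 = 2)
N(J) = 3
W(h) = (2 + h)*(3 + h) (W(h) = (h + 3)*(h + 2) = (3 + h)*(2 + h) = (2 + h)*(3 + h))
o(u, a) = a + 6*u
-76*o(W(5), 13) + 79 = -76*(13 + 6*(6 + 5² + 5*5)) + 79 = -76*(13 + 6*(6 + 25 + 25)) + 79 = -76*(13 + 6*56) + 79 = -76*(13 + 336) + 79 = -76*349 + 79 = -26524 + 79 = -26445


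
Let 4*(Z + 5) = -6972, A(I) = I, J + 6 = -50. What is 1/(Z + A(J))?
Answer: -1/1804 ≈ -0.00055432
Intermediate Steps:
J = -56 (J = -6 - 50 = -56)
Z = -1748 (Z = -5 + (1/4)*(-6972) = -5 - 1743 = -1748)
1/(Z + A(J)) = 1/(-1748 - 56) = 1/(-1804) = -1/1804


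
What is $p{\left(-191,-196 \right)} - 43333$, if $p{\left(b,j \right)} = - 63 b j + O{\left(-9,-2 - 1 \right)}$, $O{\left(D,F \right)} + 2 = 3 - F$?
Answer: $-2401797$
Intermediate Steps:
$O{\left(D,F \right)} = 1 - F$ ($O{\left(D,F \right)} = -2 - \left(-3 + F\right) = 1 - F$)
$p{\left(b,j \right)} = 4 - 63 b j$ ($p{\left(b,j \right)} = - 63 b j + \left(1 - \left(-2 - 1\right)\right) = - 63 b j + \left(1 - -3\right) = - 63 b j + \left(1 + 3\right) = - 63 b j + 4 = 4 - 63 b j$)
$p{\left(-191,-196 \right)} - 43333 = \left(4 - \left(-12033\right) \left(-196\right)\right) - 43333 = \left(4 - 2358468\right) - 43333 = -2358464 - 43333 = -2401797$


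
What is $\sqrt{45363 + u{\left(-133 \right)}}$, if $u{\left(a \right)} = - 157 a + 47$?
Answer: $\sqrt{66291} \approx 257.47$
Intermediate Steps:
$u{\left(a \right)} = 47 - 157 a$
$\sqrt{45363 + u{\left(-133 \right)}} = \sqrt{45363 + \left(47 - -20881\right)} = \sqrt{45363 + \left(47 + 20881\right)} = \sqrt{45363 + 20928} = \sqrt{66291}$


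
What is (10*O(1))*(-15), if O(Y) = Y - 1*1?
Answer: 0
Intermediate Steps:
O(Y) = -1 + Y (O(Y) = Y - 1 = -1 + Y)
(10*O(1))*(-15) = (10*(-1 + 1))*(-15) = (10*0)*(-15) = 0*(-15) = 0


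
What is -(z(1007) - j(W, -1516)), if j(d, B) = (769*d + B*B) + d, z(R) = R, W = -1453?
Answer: 1178439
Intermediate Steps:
j(d, B) = B**2 + 770*d (j(d, B) = (769*d + B**2) + d = (B**2 + 769*d) + d = B**2 + 770*d)
-(z(1007) - j(W, -1516)) = -(1007 - ((-1516)**2 + 770*(-1453))) = -(1007 - (2298256 - 1118810)) = -(1007 - 1*1179446) = -(1007 - 1179446) = -1*(-1178439) = 1178439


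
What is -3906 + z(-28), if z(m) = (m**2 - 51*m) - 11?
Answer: -1705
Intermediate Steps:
z(m) = -11 + m**2 - 51*m
-3906 + z(-28) = -3906 + (-11 + (-28)**2 - 51*(-28)) = -3906 + (-11 + 784 + 1428) = -3906 + 2201 = -1705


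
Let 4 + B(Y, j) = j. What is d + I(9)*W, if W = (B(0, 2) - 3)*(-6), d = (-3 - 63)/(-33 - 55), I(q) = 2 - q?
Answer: -837/4 ≈ -209.25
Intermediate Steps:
B(Y, j) = -4 + j
d = 3/4 (d = -66/(-88) = -66*(-1/88) = 3/4 ≈ 0.75000)
W = 30 (W = ((-4 + 2) - 3)*(-6) = (-2 - 3)*(-6) = -5*(-6) = 30)
d + I(9)*W = 3/4 + (2 - 1*9)*30 = 3/4 + (2 - 9)*30 = 3/4 - 7*30 = 3/4 - 210 = -837/4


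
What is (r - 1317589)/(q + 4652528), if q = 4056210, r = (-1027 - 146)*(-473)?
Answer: -381380/4354369 ≈ -0.087586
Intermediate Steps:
r = 554829 (r = -1173*(-473) = 554829)
(r - 1317589)/(q + 4652528) = (554829 - 1317589)/(4056210 + 4652528) = -762760/8708738 = -762760*1/8708738 = -381380/4354369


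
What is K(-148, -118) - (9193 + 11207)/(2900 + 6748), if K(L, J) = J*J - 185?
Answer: 2761114/201 ≈ 13737.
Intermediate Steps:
K(L, J) = -185 + J**2 (K(L, J) = J**2 - 185 = -185 + J**2)
K(-148, -118) - (9193 + 11207)/(2900 + 6748) = (-185 + (-118)**2) - (9193 + 11207)/(2900 + 6748) = (-185 + 13924) - 20400/9648 = 13739 - 20400/9648 = 13739 - 1*425/201 = 13739 - 425/201 = 2761114/201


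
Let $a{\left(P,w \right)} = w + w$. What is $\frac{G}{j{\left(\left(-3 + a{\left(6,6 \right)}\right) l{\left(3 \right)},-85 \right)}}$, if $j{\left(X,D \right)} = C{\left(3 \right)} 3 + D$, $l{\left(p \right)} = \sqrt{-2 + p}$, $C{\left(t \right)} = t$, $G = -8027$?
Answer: $\frac{8027}{76} \approx 105.62$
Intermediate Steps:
$a{\left(P,w \right)} = 2 w$
$j{\left(X,D \right)} = 9 + D$ ($j{\left(X,D \right)} = 3 \cdot 3 + D = 9 + D$)
$\frac{G}{j{\left(\left(-3 + a{\left(6,6 \right)}\right) l{\left(3 \right)},-85 \right)}} = - \frac{8027}{9 - 85} = - \frac{8027}{-76} = \left(-8027\right) \left(- \frac{1}{76}\right) = \frac{8027}{76}$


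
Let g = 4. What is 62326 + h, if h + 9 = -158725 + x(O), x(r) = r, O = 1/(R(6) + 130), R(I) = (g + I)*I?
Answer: -18317519/190 ≈ -96408.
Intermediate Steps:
R(I) = I*(4 + I) (R(I) = (4 + I)*I = I*(4 + I))
O = 1/190 (O = 1/(6*(4 + 6) + 130) = 1/(6*10 + 130) = 1/(60 + 130) = 1/190 ≈ 0.0052632)
h = -30159459/190 (h = -9 + (-158725 + 1/190) = -9 - 30157749/190 = -30159459/190 ≈ -1.5873e+5)
62326 + h = 62326 - 30159459/190 = -18317519/190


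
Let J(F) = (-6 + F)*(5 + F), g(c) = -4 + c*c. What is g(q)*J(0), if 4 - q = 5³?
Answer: -439110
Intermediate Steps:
q = -121 (q = 4 - 1*5³ = 4 - 1*125 = 4 - 125 = -121)
g(c) = -4 + c²
g(q)*J(0) = (-4 + (-121)²)*(-30 + 0² - 1*0) = (-4 + 14641)*(-30 + 0 + 0) = 14637*(-30) = -439110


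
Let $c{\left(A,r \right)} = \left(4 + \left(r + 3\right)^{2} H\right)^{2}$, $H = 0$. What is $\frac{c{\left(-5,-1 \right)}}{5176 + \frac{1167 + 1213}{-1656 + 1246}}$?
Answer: $\frac{328}{105989} \approx 0.0030947$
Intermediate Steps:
$c{\left(A,r \right)} = 16$ ($c{\left(A,r \right)} = \left(4 + \left(r + 3\right)^{2} \cdot 0\right)^{2} = \left(4 + \left(3 + r\right)^{2} \cdot 0\right)^{2} = \left(4 + 0\right)^{2} = 4^{2} = 16$)
$\frac{c{\left(-5,-1 \right)}}{5176 + \frac{1167 + 1213}{-1656 + 1246}} = \frac{1}{5176 + \frac{1167 + 1213}{-1656 + 1246}} \cdot 16 = \frac{1}{5176 + \frac{2380}{-410}} \cdot 16 = \frac{1}{5176 + 2380 \left(- \frac{1}{410}\right)} 16 = \frac{1}{5176 - \frac{238}{41}} \cdot 16 = \frac{1}{\frac{211978}{41}} \cdot 16 = \frac{41}{211978} \cdot 16 = \frac{328}{105989}$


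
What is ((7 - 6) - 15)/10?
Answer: -7/5 ≈ -1.4000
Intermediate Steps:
((7 - 6) - 15)/10 = (1 - 15)*(⅒) = -14*⅒ = -7/5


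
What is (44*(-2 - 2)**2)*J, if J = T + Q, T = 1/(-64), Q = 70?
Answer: 49269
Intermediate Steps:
T = -1/64 ≈ -0.015625
J = 4479/64 (J = -1/64 + 70 = 4479/64 ≈ 69.984)
(44*(-2 - 2)**2)*J = (44*(-2 - 2)**2)*(4479/64) = (44*(-4)**2)*(4479/64) = (44*16)*(4479/64) = 704*(4479/64) = 49269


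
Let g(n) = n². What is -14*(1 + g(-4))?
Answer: -238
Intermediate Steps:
-14*(1 + g(-4)) = -14*(1 + (-4)²) = -14*(1 + 16) = -14*17 = -238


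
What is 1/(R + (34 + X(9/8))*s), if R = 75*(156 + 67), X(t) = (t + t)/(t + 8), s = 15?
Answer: 73/1258425 ≈ 5.8009e-5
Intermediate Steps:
X(t) = 2*t/(8 + t) (X(t) = (2*t)/(8 + t) = 2*t/(8 + t))
R = 16725 (R = 75*223 = 16725)
1/(R + (34 + X(9/8))*s) = 1/(16725 + (34 + 2*(9/8)/(8 + 9/8))*15) = 1/(16725 + (34 + 2*(9/8)/(73/8))*15) = 1/(16725 + (34 + 2*(9/8)*(8/73))*15) = 1/(16725 + (34 + 18/73)*15) = 1/(16725 + (2500/73)*15) = 1/(16725 + 37500/73) = 1/(1258425/73) = 73/1258425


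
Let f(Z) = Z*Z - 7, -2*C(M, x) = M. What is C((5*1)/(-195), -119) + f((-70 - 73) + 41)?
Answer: 810967/78 ≈ 10397.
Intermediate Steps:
C(M, x) = -M/2
f(Z) = -7 + Z**2 (f(Z) = Z**2 - 7 = -7 + Z**2)
C((5*1)/(-195), -119) + f((-70 - 73) + 41) = -5*1/(2*(-195)) + (-7 + ((-70 - 73) + 41)**2) = -5*(-1)/(2*195) + (-7 + (-143 + 41)**2) = -1/2*(-1/39) + (-7 + (-102)**2) = 1/78 + (-7 + 10404) = 1/78 + 10397 = 810967/78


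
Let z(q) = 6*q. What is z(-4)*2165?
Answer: -51960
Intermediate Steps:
z(-4)*2165 = (6*(-4))*2165 = -24*2165 = -51960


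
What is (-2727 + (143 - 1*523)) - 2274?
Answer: -5381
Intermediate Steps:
(-2727 + (143 - 1*523)) - 2274 = (-2727 + (143 - 523)) - 2274 = (-2727 - 380) - 2274 = -3107 - 2274 = -5381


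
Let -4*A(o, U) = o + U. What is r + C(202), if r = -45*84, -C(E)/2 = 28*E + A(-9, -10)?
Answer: -30203/2 ≈ -15102.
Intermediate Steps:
A(o, U) = -U/4 - o/4 (A(o, U) = -(o + U)/4 = -(U + o)/4 = -U/4 - o/4)
C(E) = -19/2 - 56*E (C(E) = -2*(28*E + (-1/4*(-10) - 1/4*(-9))) = -2*(28*E + (5/2 + 9/4)) = -2*(28*E + 19/4) = -2*(19/4 + 28*E) = -19/2 - 56*E)
r = -3780
r + C(202) = -3780 + (-19/2 - 56*202) = -3780 + (-19/2 - 11312) = -3780 - 22643/2 = -30203/2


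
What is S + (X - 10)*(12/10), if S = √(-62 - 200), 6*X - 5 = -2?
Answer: -57/5 + I*√262 ≈ -11.4 + 16.186*I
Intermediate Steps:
X = ½ (X = ⅚ + (⅙)*(-2) = ⅚ - ⅓ = ½ ≈ 0.50000)
S = I*√262 (S = √(-262) = I*√262 ≈ 16.186*I)
S + (X - 10)*(12/10) = I*√262 + (½ - 10)*(12/10) = I*√262 - 114/10 = I*√262 - 19/2*6/5 = I*√262 - 57/5 = -57/5 + I*√262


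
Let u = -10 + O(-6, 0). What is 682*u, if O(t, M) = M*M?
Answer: -6820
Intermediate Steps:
O(t, M) = M²
u = -10 (u = -10 + 0² = -10 + 0 = -10)
682*u = 682*(-10) = -6820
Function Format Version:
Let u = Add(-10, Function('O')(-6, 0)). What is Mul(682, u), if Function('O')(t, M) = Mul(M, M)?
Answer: -6820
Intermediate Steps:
Function('O')(t, M) = Pow(M, 2)
u = -10 (u = Add(-10, Pow(0, 2)) = Add(-10, 0) = -10)
Mul(682, u) = Mul(682, -10) = -6820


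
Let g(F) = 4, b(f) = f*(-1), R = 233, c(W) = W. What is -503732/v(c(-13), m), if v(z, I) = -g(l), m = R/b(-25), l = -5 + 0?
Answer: 125933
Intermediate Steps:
b(f) = -f
l = -5
m = 233/25 (m = 233/((-1*(-25))) = 233/25 ≈ 9.3200)
v(z, I) = -4 (v(z, I) = -1*4 = -4)
-503732/v(c(-13), m) = -503732/(-4) = -503732*(-¼) = 125933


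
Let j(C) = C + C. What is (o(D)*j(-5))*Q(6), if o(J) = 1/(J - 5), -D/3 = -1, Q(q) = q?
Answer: 30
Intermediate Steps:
D = 3 (D = -3*(-1) = 3)
j(C) = 2*C
o(J) = 1/(-5 + J)
(o(D)*j(-5))*Q(6) = ((2*(-5))/(-5 + 3))*6 = (-10/(-2))*6 = -½*(-10)*6 = 5*6 = 30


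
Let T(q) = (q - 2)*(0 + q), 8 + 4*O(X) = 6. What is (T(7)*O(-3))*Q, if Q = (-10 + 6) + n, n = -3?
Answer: 245/2 ≈ 122.50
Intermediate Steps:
O(X) = -½ (O(X) = -2 + (¼)*6 = -2 + 3/2 = -½)
Q = -7 (Q = (-10 + 6) - 3 = -4 - 3 = -7)
T(q) = q*(-2 + q) (T(q) = (-2 + q)*q = q*(-2 + q))
(T(7)*O(-3))*Q = ((7*(-2 + 7))*(-½))*(-7) = ((7*5)*(-½))*(-7) = (35*(-½))*(-7) = -35/2*(-7) = 245/2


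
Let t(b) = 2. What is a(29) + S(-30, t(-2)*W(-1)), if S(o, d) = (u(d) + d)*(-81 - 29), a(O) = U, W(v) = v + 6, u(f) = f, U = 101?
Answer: -2099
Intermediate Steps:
W(v) = 6 + v
a(O) = 101
S(o, d) = -220*d (S(o, d) = (d + d)*(-81 - 29) = (2*d)*(-110) = -220*d)
a(29) + S(-30, t(-2)*W(-1)) = 101 - 440*(6 - 1) = 101 - 440*5 = 101 - 220*10 = 101 - 2200 = -2099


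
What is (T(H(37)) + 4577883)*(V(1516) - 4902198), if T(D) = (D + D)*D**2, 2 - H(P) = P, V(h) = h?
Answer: -22014515334706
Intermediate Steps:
H(P) = 2 - P
T(D) = 2*D**3 (T(D) = (2*D)*D**2 = 2*D**3)
(T(H(37)) + 4577883)*(V(1516) - 4902198) = (2*(2 - 1*37)**3 + 4577883)*(1516 - 4902198) = (2*(2 - 37)**3 + 4577883)*(-4900682) = (2*(-35)**3 + 4577883)*(-4900682) = (2*(-42875) + 4577883)*(-4900682) = (-85750 + 4577883)*(-4900682) = 4492133*(-4900682) = -22014515334706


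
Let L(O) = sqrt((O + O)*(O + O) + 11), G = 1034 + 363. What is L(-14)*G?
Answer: 1397*sqrt(795) ≈ 39389.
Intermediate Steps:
G = 1397
L(O) = sqrt(11 + 4*O**2) (L(O) = sqrt((2*O)*(2*O) + 11) = sqrt(4*O**2 + 11) = sqrt(11 + 4*O**2))
L(-14)*G = sqrt(11 + 4*(-14)**2)*1397 = sqrt(11 + 4*196)*1397 = sqrt(11 + 784)*1397 = sqrt(795)*1397 = 1397*sqrt(795)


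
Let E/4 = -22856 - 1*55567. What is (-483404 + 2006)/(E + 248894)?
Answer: 240699/32399 ≈ 7.4292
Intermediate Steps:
E = -313692 (E = 4*(-22856 - 1*55567) = 4*(-22856 - 55567) = 4*(-78423) = -313692)
(-483404 + 2006)/(E + 248894) = (-483404 + 2006)/(-313692 + 248894) = -481398/(-64798) = -481398*(-1/64798) = 240699/32399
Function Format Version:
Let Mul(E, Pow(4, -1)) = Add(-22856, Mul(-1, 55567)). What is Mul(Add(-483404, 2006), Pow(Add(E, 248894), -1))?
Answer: Rational(240699, 32399) ≈ 7.4292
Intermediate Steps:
E = -313692 (E = Mul(4, Add(-22856, Mul(-1, 55567))) = Mul(4, Add(-22856, -55567)) = Mul(4, -78423) = -313692)
Mul(Add(-483404, 2006), Pow(Add(E, 248894), -1)) = Mul(Add(-483404, 2006), Pow(Add(-313692, 248894), -1)) = Mul(-481398, Pow(-64798, -1)) = Mul(-481398, Rational(-1, 64798)) = Rational(240699, 32399)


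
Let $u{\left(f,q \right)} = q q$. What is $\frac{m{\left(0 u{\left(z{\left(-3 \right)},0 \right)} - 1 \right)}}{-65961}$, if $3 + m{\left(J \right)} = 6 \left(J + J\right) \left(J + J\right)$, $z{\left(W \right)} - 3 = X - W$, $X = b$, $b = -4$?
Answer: $- \frac{1}{3141} \approx -0.00031837$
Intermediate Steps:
$X = -4$
$z{\left(W \right)} = -1 - W$ ($z{\left(W \right)} = 3 - \left(4 + W\right) = -1 - W$)
$u{\left(f,q \right)} = q^{2}$
$m{\left(J \right)} = -3 + 24 J^{2}$ ($m{\left(J \right)} = -3 + 6 \left(J + J\right) \left(J + J\right) = -3 + 6 \cdot 2 J 2 J = -3 + 6 \cdot 4 J^{2} = -3 + 24 J^{2}$)
$\frac{m{\left(0 u{\left(z{\left(-3 \right)},0 \right)} - 1 \right)}}{-65961} = \frac{-3 + 24 \left(0 \cdot 0^{2} - 1\right)^{2}}{-65961} = \left(-3 + 24 \left(0 \cdot 0 - 1\right)^{2}\right) \left(- \frac{1}{65961}\right) = \left(-3 + 24 \left(0 - 1\right)^{2}\right) \left(- \frac{1}{65961}\right) = \left(-3 + 24 \left(-1\right)^{2}\right) \left(- \frac{1}{65961}\right) = \left(-3 + 24 \cdot 1\right) \left(- \frac{1}{65961}\right) = \left(-3 + 24\right) \left(- \frac{1}{65961}\right) = 21 \left(- \frac{1}{65961}\right) = - \frac{1}{3141}$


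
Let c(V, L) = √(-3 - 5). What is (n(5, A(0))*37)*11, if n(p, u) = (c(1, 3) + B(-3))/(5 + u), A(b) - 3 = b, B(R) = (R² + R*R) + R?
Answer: 6105/8 + 407*I*√2/4 ≈ 763.13 + 143.9*I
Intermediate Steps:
c(V, L) = 2*I*√2 (c(V, L) = √(-8) = 2*I*√2)
B(R) = R + 2*R² (B(R) = (R² + R²) + R = 2*R² + R = R + 2*R²)
A(b) = 3 + b
n(p, u) = (15 + 2*I*√2)/(5 + u) (n(p, u) = (2*I*√2 - 3*(1 + 2*(-3)))/(5 + u) = (2*I*√2 - 3*(1 - 6))/(5 + u) = (2*I*√2 - 3*(-5))/(5 + u) = (2*I*√2 + 15)/(5 + u) = (15 + 2*I*√2)/(5 + u))
(n(5, A(0))*37)*11 = (((15 + 2*I*√2)/(5 + (3 + 0)))*37)*11 = (((15 + 2*I*√2)/(5 + 3))*37)*11 = (((15 + 2*I*√2)/8)*37)*11 = ((15/8 + I*√2/4)*37)*11 = (555/8 + 37*I*√2/4)*11 = 6105/8 + 407*I*√2/4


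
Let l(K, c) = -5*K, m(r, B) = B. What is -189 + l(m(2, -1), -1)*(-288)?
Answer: -1629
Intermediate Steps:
-189 + l(m(2, -1), -1)*(-288) = -189 - 5*(-1)*(-288) = -189 + 5*(-288) = -189 - 1440 = -1629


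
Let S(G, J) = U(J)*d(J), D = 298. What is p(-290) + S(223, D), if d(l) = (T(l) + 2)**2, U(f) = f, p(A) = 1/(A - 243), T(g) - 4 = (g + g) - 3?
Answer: 56989798033/533 ≈ 1.0692e+8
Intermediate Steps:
T(g) = 1 + 2*g (T(g) = 4 + ((g + g) - 3) = 4 + (2*g - 3) = 4 + (-3 + 2*g) = 1 + 2*g)
p(A) = 1/(-243 + A)
d(l) = (3 + 2*l)**2 (d(l) = ((1 + 2*l) + 2)**2 = (3 + 2*l)**2)
S(G, J) = J*(3 + 2*J)**2
p(-290) + S(223, D) = 1/(-243 - 290) + 298*(3 + 2*298)**2 = 1/(-533) + 298*(3 + 596)**2 = -1/533 + 298*599**2 = -1/533 + 298*358801 = -1/533 + 106922698 = 56989798033/533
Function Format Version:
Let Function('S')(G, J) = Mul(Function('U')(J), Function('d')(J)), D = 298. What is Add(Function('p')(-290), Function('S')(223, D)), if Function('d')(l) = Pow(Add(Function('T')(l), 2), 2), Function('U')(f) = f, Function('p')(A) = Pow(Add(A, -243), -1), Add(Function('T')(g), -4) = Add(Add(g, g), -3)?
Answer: Rational(56989798033, 533) ≈ 1.0692e+8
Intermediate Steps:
Function('T')(g) = Add(1, Mul(2, g)) (Function('T')(g) = Add(4, Add(Add(g, g), -3)) = Add(4, Add(Mul(2, g), -3)) = Add(4, Add(-3, Mul(2, g))) = Add(1, Mul(2, g)))
Function('p')(A) = Pow(Add(-243, A), -1)
Function('d')(l) = Pow(Add(3, Mul(2, l)), 2) (Function('d')(l) = Pow(Add(Add(1, Mul(2, l)), 2), 2) = Pow(Add(3, Mul(2, l)), 2))
Function('S')(G, J) = Mul(J, Pow(Add(3, Mul(2, J)), 2))
Add(Function('p')(-290), Function('S')(223, D)) = Add(Pow(Add(-243, -290), -1), Mul(298, Pow(Add(3, Mul(2, 298)), 2))) = Add(Pow(-533, -1), Mul(298, Pow(Add(3, 596), 2))) = Add(Rational(-1, 533), Mul(298, Pow(599, 2))) = Add(Rational(-1, 533), Mul(298, 358801)) = Add(Rational(-1, 533), 106922698) = Rational(56989798033, 533)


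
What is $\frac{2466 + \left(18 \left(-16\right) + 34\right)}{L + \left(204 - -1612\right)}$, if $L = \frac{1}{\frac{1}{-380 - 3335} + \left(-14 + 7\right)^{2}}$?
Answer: $\frac{402659208}{330577459} \approx 1.218$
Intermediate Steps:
$L = \frac{3715}{182034}$ ($L = \frac{1}{\frac{1}{-380 - 3335} + \left(-7\right)^{2}} = \frac{1}{\frac{1}{-380 - 3335} + 49} = \frac{1}{\frac{1}{-3715} + 49} = \frac{1}{- \frac{1}{3715} + 49} = \frac{1}{\frac{182034}{3715}} = \frac{3715}{182034} \approx 0.020408$)
$\frac{2466 + \left(18 \left(-16\right) + 34\right)}{L + \left(204 - -1612\right)} = \frac{2466 + \left(18 \left(-16\right) + 34\right)}{\frac{3715}{182034} + \left(204 - -1612\right)} = \frac{2466 + \left(-288 + 34\right)}{\frac{3715}{182034} + \left(204 + 1612\right)} = \frac{2466 - 254}{\frac{3715}{182034} + 1816} = \frac{2212}{\frac{330577459}{182034}} = 2212 \cdot \frac{182034}{330577459} = \frac{402659208}{330577459}$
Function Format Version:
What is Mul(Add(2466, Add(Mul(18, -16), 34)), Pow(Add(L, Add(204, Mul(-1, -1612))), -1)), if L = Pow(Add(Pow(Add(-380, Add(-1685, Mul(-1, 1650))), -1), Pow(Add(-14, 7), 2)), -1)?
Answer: Rational(402659208, 330577459) ≈ 1.2180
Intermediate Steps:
L = Rational(3715, 182034) (L = Pow(Add(Pow(Add(-380, Add(-1685, -1650)), -1), Pow(-7, 2)), -1) = Pow(Add(Pow(Add(-380, -3335), -1), 49), -1) = Pow(Add(Pow(-3715, -1), 49), -1) = Pow(Add(Rational(-1, 3715), 49), -1) = Pow(Rational(182034, 3715), -1) = Rational(3715, 182034) ≈ 0.020408)
Mul(Add(2466, Add(Mul(18, -16), 34)), Pow(Add(L, Add(204, Mul(-1, -1612))), -1)) = Mul(Add(2466, Add(Mul(18, -16), 34)), Pow(Add(Rational(3715, 182034), Add(204, Mul(-1, -1612))), -1)) = Mul(Add(2466, Add(-288, 34)), Pow(Add(Rational(3715, 182034), Add(204, 1612)), -1)) = Mul(Add(2466, -254), Pow(Add(Rational(3715, 182034), 1816), -1)) = Mul(2212, Pow(Rational(330577459, 182034), -1)) = Mul(2212, Rational(182034, 330577459)) = Rational(402659208, 330577459)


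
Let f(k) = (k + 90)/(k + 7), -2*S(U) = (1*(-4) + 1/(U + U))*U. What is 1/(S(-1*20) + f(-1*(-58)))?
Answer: -260/9873 ≈ -0.026334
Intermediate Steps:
S(U) = -U*(-4 + 1/(2*U))/2 (S(U) = -(1*(-4) + 1/(U + U))*U/2 = -(-4 + 1/(2*U))*U/2 = -U*(-4 + 1/(2*U))/2)
f(k) = (90 + k)/(7 + k)
1/(S(-1*20) + f(-1*(-58))) = 1/((-1/4 + 2*(-1*20)) + (90 - 1*(-58))/(7 - 1*(-58))) = 1/((-1/4 + 2*(-20)) + (90 + 58)/(7 + 58)) = 1/((-1/4 - 40) + 148/65) = 1/(-161/4 + (1/65)*148) = 1/(-161/4 + 148/65) = 1/(-9873/260) = -260/9873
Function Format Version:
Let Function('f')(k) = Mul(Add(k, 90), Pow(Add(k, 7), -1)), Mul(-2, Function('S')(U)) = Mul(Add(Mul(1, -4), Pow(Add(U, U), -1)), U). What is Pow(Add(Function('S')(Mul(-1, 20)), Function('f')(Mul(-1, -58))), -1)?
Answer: Rational(-260, 9873) ≈ -0.026334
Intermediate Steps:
Function('S')(U) = Mul(Rational(-1, 2), U, Add(-4, Mul(Rational(1, 2), Pow(U, -1)))) (Function('S')(U) = Mul(Rational(-1, 2), Mul(Add(Mul(1, -4), Pow(Add(U, U), -1)), U)) = Mul(Rational(-1, 2), Mul(Add(-4, Pow(Mul(2, U), -1)), U)) = Mul(Rational(-1, 2), Mul(Add(-4, Mul(Rational(1, 2), Pow(U, -1))), U)) = Mul(Rational(-1, 2), Mul(U, Add(-4, Mul(Rational(1, 2), Pow(U, -1))))) = Mul(Rational(-1, 2), U, Add(-4, Mul(Rational(1, 2), Pow(U, -1)))))
Function('f')(k) = Mul(Pow(Add(7, k), -1), Add(90, k)) (Function('f')(k) = Mul(Add(90, k), Pow(Add(7, k), -1)) = Mul(Pow(Add(7, k), -1), Add(90, k)))
Pow(Add(Function('S')(Mul(-1, 20)), Function('f')(Mul(-1, -58))), -1) = Pow(Add(Add(Rational(-1, 4), Mul(2, Mul(-1, 20))), Mul(Pow(Add(7, Mul(-1, -58)), -1), Add(90, Mul(-1, -58)))), -1) = Pow(Add(Add(Rational(-1, 4), Mul(2, -20)), Mul(Pow(Add(7, 58), -1), Add(90, 58))), -1) = Pow(Add(Add(Rational(-1, 4), -40), Mul(Pow(65, -1), 148)), -1) = Pow(Add(Rational(-161, 4), Mul(Rational(1, 65), 148)), -1) = Pow(Add(Rational(-161, 4), Rational(148, 65)), -1) = Pow(Rational(-9873, 260), -1) = Rational(-260, 9873)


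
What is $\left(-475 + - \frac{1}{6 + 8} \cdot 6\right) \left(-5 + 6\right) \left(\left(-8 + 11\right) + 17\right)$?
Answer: $- \frac{66560}{7} \approx -9508.6$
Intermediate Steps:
$\left(-475 + - \frac{1}{6 + 8} \cdot 6\right) \left(-5 + 6\right) \left(\left(-8 + 11\right) + 17\right) = \left(-475 + - \frac{1}{14} \cdot 6\right) 1 \left(3 + 17\right) = \left(-475 + \left(-1\right) \frac{1}{14} \cdot 6\right) 1 \cdot 20 = \left(-475 - \frac{3}{7}\right) 20 = \left(- \frac{3328}{7}\right) 20 = - \frac{66560}{7}$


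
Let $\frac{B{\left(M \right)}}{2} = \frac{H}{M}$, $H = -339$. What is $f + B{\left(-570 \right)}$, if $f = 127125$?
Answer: $\frac{12076988}{95} \approx 1.2713 \cdot 10^{5}$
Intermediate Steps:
$B{\left(M \right)} = - \frac{678}{M}$ ($B{\left(M \right)} = 2 \left(- \frac{339}{M}\right) = - \frac{678}{M}$)
$f + B{\left(-570 \right)} = 127125 - \frac{678}{-570} = 127125 - - \frac{113}{95} = 127125 + \frac{113}{95} = \frac{12076988}{95}$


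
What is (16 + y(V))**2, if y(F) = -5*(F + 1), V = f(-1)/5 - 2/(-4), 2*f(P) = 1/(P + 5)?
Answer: 4489/64 ≈ 70.141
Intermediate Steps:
f(P) = 1/(2*(5 + P)) (f(P) = 1/(2*(P + 5)) = 1/(2*(5 + P)))
V = 21/40 (V = (1/(2*(5 - 1)))/5 - 2/(-4) = ((1/2)/4)*(1/5) - 2*(-1/4) = ((1/2)*(1/4))*(1/5) + 1/2 = (1/8)*(1/5) + 1/2 = 1/40 + 1/2 = 21/40 ≈ 0.52500)
y(F) = -5 - 5*F (y(F) = -5*(1 + F) = -5 - 5*F)
(16 + y(V))**2 = (16 + (-5 - 5*21/40))**2 = (16 + (-5 - 21/8))**2 = (16 - 61/8)**2 = (67/8)**2 = 4489/64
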